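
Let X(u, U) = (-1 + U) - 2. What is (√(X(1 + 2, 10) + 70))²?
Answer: 77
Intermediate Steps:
X(u, U) = -3 + U
(√(X(1 + 2, 10) + 70))² = (√((-3 + 10) + 70))² = (√(7 + 70))² = (√77)² = 77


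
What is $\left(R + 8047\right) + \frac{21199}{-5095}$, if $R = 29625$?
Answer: $\frac{191917641}{5095} \approx 37668.0$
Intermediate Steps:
$\left(R + 8047\right) + \frac{21199}{-5095} = \left(29625 + 8047\right) + \frac{21199}{-5095} = 37672 + 21199 \left(- \frac{1}{5095}\right) = 37672 - \frac{21199}{5095} = \frac{191917641}{5095}$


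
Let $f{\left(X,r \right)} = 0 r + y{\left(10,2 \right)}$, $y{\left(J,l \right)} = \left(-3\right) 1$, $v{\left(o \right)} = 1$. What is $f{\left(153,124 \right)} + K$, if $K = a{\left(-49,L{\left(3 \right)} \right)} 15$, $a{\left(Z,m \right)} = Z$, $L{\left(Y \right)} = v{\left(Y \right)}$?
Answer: $-738$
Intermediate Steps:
$y{\left(J,l \right)} = -3$
$L{\left(Y \right)} = 1$
$f{\left(X,r \right)} = -3$ ($f{\left(X,r \right)} = 0 r - 3 = 0 - 3 = -3$)
$K = -735$ ($K = \left(-49\right) 15 = -735$)
$f{\left(153,124 \right)} + K = -3 - 735 = -738$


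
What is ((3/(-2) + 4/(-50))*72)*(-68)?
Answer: 193392/25 ≈ 7735.7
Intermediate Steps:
((3/(-2) + 4/(-50))*72)*(-68) = ((3*(-1/2) + 4*(-1/50))*72)*(-68) = ((-3/2 - 2/25)*72)*(-68) = -79/50*72*(-68) = -2844/25*(-68) = 193392/25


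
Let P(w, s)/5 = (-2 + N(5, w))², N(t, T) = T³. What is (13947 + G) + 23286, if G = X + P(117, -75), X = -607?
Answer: 12825789013231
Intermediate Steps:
P(w, s) = 5*(-2 + w³)²
G = 12825788975998 (G = -607 + 5*(-2 + 117³)² = -607 + 5*(-2 + 1601613)² = -607 + 5*1601611² = -607 + 5*2565157795321 = -607 + 12825788976605 = 12825788975998)
(13947 + G) + 23286 = (13947 + 12825788975998) + 23286 = 12825788989945 + 23286 = 12825789013231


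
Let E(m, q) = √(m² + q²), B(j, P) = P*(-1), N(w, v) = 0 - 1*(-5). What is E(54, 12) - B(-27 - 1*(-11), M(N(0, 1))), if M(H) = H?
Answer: 5 + 6*√85 ≈ 60.317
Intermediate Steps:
N(w, v) = 5 (N(w, v) = 0 + 5 = 5)
B(j, P) = -P
E(54, 12) - B(-27 - 1*(-11), M(N(0, 1))) = √(54² + 12²) - (-1)*5 = √(2916 + 144) - 1*(-5) = √3060 + 5 = 6*√85 + 5 = 5 + 6*√85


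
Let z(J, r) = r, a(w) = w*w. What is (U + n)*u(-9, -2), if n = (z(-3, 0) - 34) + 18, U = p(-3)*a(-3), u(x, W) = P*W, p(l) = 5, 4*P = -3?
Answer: 87/2 ≈ 43.500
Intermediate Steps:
P = -3/4 (P = (1/4)*(-3) = -3/4 ≈ -0.75000)
a(w) = w**2
u(x, W) = -3*W/4
U = 45 (U = 5*(-3)**2 = 5*9 = 45)
n = -16 (n = (0 - 34) + 18 = -34 + 18 = -16)
(U + n)*u(-9, -2) = (45 - 16)*(-3/4*(-2)) = 29*(3/2) = 87/2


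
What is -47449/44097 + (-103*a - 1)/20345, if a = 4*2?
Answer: -200345986/179430693 ≈ -1.1166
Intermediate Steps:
a = 8
-47449/44097 + (-103*a - 1)/20345 = -47449/44097 + (-103*8 - 1)/20345 = -47449*1/44097 + (-824 - 1)*(1/20345) = -47449/44097 - 825*1/20345 = -47449/44097 - 165/4069 = -200345986/179430693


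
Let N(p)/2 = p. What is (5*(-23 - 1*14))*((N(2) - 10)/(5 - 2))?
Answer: 370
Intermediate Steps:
N(p) = 2*p
(5*(-23 - 1*14))*((N(2) - 10)/(5 - 2)) = (5*(-23 - 1*14))*((2*2 - 10)/(5 - 2)) = (5*(-23 - 14))*((4 - 10)/3) = (5*(-37))*(-6*⅓) = -185*(-2) = 370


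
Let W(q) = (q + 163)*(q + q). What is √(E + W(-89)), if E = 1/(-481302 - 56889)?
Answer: I*√423918211757547/179397 ≈ 114.77*I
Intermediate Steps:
E = -1/538191 (E = 1/(-538191) = -1/538191 ≈ -1.8581e-6)
W(q) = 2*q*(163 + q) (W(q) = (163 + q)*(2*q) = 2*q*(163 + q))
√(E + W(-89)) = √(-1/538191 + 2*(-89)*(163 - 89)) = √(-1/538191 + 2*(-89)*74) = √(-1/538191 - 13172) = √(-7089051853/538191) = I*√423918211757547/179397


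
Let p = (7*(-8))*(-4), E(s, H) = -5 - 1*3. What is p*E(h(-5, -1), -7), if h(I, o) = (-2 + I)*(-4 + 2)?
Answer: -1792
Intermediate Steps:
h(I, o) = 4 - 2*I (h(I, o) = (-2 + I)*(-2) = 4 - 2*I)
E(s, H) = -8 (E(s, H) = -5 - 3 = -8)
p = 224 (p = -56*(-4) = 224)
p*E(h(-5, -1), -7) = 224*(-8) = -1792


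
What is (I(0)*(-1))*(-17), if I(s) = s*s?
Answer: 0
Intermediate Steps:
I(s) = s**2
(I(0)*(-1))*(-17) = (0**2*(-1))*(-17) = (0*(-1))*(-17) = 0*(-17) = 0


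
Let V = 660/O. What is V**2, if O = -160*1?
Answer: 1089/64 ≈ 17.016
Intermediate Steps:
O = -160
V = -33/8 (V = 660/(-160) = 660*(-1/160) = -33/8 ≈ -4.1250)
V**2 = (-33/8)**2 = 1089/64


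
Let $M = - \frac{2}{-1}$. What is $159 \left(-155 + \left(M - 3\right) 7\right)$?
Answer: $-25758$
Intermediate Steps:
$M = 2$ ($M = \left(-2\right) \left(-1\right) = 2$)
$159 \left(-155 + \left(M - 3\right) 7\right) = 159 \left(-155 + \left(2 - 3\right) 7\right) = 159 \left(-155 - 7\right) = 159 \left(-162\right) = -25758$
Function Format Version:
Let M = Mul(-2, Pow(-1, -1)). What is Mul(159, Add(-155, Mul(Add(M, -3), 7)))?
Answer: -25758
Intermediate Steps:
M = 2 (M = Mul(-2, -1) = 2)
Mul(159, Add(-155, Mul(Add(M, -3), 7))) = Mul(159, Add(-155, Mul(Add(2, -3), 7))) = Mul(159, Add(-155, Mul(-1, 7))) = Mul(159, Add(-155, -7)) = Mul(159, -162) = -25758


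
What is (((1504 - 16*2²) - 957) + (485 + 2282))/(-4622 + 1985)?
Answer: -3250/2637 ≈ -1.2325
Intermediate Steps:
(((1504 - 16*2²) - 957) + (485 + 2282))/(-4622 + 1985) = (((1504 - 16*4) - 957) + 2767)/(-2637) = (((1504 - 64) - 957) + 2767)*(-1/2637) = ((1440 - 957) + 2767)*(-1/2637) = (483 + 2767)*(-1/2637) = 3250*(-1/2637) = -3250/2637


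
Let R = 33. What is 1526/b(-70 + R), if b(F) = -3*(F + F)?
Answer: 763/111 ≈ 6.8739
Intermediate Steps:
b(F) = -6*F
1526/b(-70 + R) = 1526/((-6*(-70 + 33))) = 1526/((-6*(-37))) = 1526/222 = 1526*(1/222) = 763/111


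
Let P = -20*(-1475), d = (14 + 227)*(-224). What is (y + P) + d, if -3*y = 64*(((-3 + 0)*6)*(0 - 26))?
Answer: -34468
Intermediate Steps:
d = -53984 (d = 241*(-224) = -53984)
y = -9984 (y = -64*((-3 + 0)*6)*(0 - 26)/3 = -64*-3*6*(-26)/3 = -64*(-18*(-26))/3 = -64*468/3 = -⅓*29952 = -9984)
P = 29500
(y + P) + d = (-9984 + 29500) - 53984 = 19516 - 53984 = -34468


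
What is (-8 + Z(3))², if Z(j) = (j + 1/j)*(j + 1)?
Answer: 256/9 ≈ 28.444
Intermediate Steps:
Z(j) = (1 + j)*(j + 1/j) (Z(j) = (j + 1/j)*(1 + j) = (1 + j)*(j + 1/j))
(-8 + Z(3))² = (-8 + (1 + 3 + 1/3 + 3²))² = (-8 + (1 + 3 + ⅓ + 9))² = (-8 + 40/3)² = (16/3)² = 256/9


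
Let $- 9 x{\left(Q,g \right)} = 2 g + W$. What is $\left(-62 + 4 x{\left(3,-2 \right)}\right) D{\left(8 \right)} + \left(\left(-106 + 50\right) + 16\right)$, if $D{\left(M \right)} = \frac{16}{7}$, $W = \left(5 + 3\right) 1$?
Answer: $- \frac{1672}{9} \approx -185.78$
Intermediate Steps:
$W = 8$ ($W = 8 \cdot 1 = 8$)
$x{\left(Q,g \right)} = - \frac{8}{9} - \frac{2 g}{9}$ ($x{\left(Q,g \right)} = - \frac{2 g + 8}{9} = - \frac{8 + 2 g}{9} = - \frac{8}{9} - \frac{2 g}{9}$)
$D{\left(M \right)} = \frac{16}{7}$ ($D{\left(M \right)} = 16 \cdot \frac{1}{7} = \frac{16}{7}$)
$\left(-62 + 4 x{\left(3,-2 \right)}\right) D{\left(8 \right)} + \left(\left(-106 + 50\right) + 16\right) = \left(-62 + 4 \left(- \frac{8}{9} - - \frac{4}{9}\right)\right) \frac{16}{7} + \left(\left(-106 + 50\right) + 16\right) = \left(-62 + 4 \left(- \frac{8}{9} + \frac{4}{9}\right)\right) \frac{16}{7} + \left(-56 + 16\right) = \left(-62 + 4 \left(- \frac{4}{9}\right)\right) \frac{16}{7} - 40 = \left(-62 - \frac{16}{9}\right) \frac{16}{7} - 40 = \left(- \frac{574}{9}\right) \frac{16}{7} - 40 = - \frac{1312}{9} - 40 = - \frac{1672}{9}$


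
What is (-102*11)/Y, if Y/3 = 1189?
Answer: -374/1189 ≈ -0.31455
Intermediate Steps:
Y = 3567 (Y = 3*1189 = 3567)
(-102*11)/Y = -102*11/3567 = -1122*1/3567 = -374/1189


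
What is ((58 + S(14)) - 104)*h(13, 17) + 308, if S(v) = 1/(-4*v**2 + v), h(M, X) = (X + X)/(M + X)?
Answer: 985081/3850 ≈ 255.87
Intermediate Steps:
h(M, X) = 2*X/(M + X) (h(M, X) = (2*X)/(M + X) = 2*X/(M + X))
S(v) = 1/(v - 4*v**2)
((58 + S(14)) - 104)*h(13, 17) + 308 = ((58 - 1/(14*(-1 + 4*14))) - 104)*(2*17/(13 + 17)) + 308 = ((58 - 1*1/14/(-1 + 56)) - 104)*(2*17/30) + 308 = ((58 - 1*1/14/55) - 104)*(2*17*(1/30)) + 308 = ((58 - 1*1/14*1/55) - 104)*(17/15) + 308 = ((58 - 1/770) - 104)*(17/15) + 308 = (44659/770 - 104)*(17/15) + 308 = -35421/770*17/15 + 308 = -200719/3850 + 308 = 985081/3850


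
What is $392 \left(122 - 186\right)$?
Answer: $-25088$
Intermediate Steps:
$392 \left(122 - 186\right) = 392 \left(-64\right) = -25088$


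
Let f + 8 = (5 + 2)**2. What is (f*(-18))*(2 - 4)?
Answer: 1476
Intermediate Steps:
f = 41 (f = -8 + (5 + 2)**2 = -8 + 7**2 = -8 + 49 = 41)
(f*(-18))*(2 - 4) = (41*(-18))*(2 - 4) = -738*(-2) = 1476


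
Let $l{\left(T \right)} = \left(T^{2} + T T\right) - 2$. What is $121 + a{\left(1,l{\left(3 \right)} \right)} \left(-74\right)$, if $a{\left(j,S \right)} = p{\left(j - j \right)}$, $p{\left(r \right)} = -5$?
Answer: $491$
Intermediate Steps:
$l{\left(T \right)} = -2 + 2 T^{2}$ ($l{\left(T \right)} = \left(T^{2} + T^{2}\right) - 2 = 2 T^{2} - 2 = -2 + 2 T^{2}$)
$a{\left(j,S \right)} = -5$
$121 + a{\left(1,l{\left(3 \right)} \right)} \left(-74\right) = 121 - -370 = 121 + 370 = 491$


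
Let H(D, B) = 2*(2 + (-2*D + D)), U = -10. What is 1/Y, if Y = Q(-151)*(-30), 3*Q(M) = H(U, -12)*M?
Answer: 1/36240 ≈ 2.7594e-5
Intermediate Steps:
H(D, B) = 4 - 2*D (H(D, B) = 2*(2 - D) = 4 - 2*D)
Q(M) = 8*M (Q(M) = ((4 - 2*(-10))*M)/3 = ((4 + 20)*M)/3 = (24*M)/3 = 8*M)
Y = 36240 (Y = (8*(-151))*(-30) = -1208*(-30) = 36240)
1/Y = 1/36240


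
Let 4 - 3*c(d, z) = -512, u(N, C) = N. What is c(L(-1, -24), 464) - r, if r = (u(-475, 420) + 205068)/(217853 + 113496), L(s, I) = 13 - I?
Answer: 56787435/331349 ≈ 171.38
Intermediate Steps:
c(d, z) = 172 (c(d, z) = 4/3 - ⅓*(-512) = 4/3 + 512/3 = 172)
r = 204593/331349 (r = (-475 + 205068)/(217853 + 113496) = 204593/331349 ≈ 0.61745)
c(L(-1, -24), 464) - r = 172 - 1*204593/331349 = 172 - 204593/331349 = 56787435/331349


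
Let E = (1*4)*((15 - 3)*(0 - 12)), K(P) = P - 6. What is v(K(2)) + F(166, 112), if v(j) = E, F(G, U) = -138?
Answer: -714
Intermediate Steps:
K(P) = -6 + P
E = -576 (E = 4*(12*(-12)) = 4*(-144) = -576)
v(j) = -576
v(K(2)) + F(166, 112) = -576 - 138 = -714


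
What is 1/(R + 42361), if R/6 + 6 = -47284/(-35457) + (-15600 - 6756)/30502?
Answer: 180251569/7629797237801 ≈ 2.3625e-5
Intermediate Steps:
R = -5839476608/180251569 (R = -36 + 6*(-47284/(-35457) + (-15600 - 6756)/30502) = -36 + 6*(-47284*(-1/35457) - 22356*1/30502) = -36 + 6*(47284/35457 - 11178/15251) = -36 + 6*(324789938/540754707) = -36 + 649579876/180251569 = -5839476608/180251569 ≈ -32.396)
1/(R + 42361) = 1/(-5839476608/180251569 + 42361) = 1/(7629797237801/180251569) = 180251569/7629797237801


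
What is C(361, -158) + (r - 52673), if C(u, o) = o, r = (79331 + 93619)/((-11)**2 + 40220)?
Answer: -710360807/13447 ≈ -52827.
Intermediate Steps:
r = 57650/13447 (r = 172950/(121 + 40220) = 172950/40341 = 172950*(1/40341) = 57650/13447 ≈ 4.2872)
C(361, -158) + (r - 52673) = -158 + (57650/13447 - 52673) = -158 - 708236181/13447 = -710360807/13447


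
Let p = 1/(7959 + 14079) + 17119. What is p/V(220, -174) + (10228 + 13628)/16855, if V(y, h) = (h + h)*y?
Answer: 6778336149703/5687649902880 ≈ 1.1918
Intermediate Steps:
V(y, h) = 2*h*y (V(y, h) = (2*h)*y = 2*h*y)
p = 377268523/22038 (p = 1/22038 + 17119 = 377268523/22038 ≈ 17119.)
p/V(220, -174) + (10228 + 13628)/16855 = 377268523/(22038*((2*(-174)*220))) + (10228 + 13628)/16855 = (377268523/22038)/(-76560) + 23856*(1/16855) = (377268523/22038)*(-1/76560) + 23856/16855 = -377268523/1687229280 + 23856/16855 = 6778336149703/5687649902880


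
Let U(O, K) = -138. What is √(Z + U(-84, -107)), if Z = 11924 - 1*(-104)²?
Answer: √970 ≈ 31.145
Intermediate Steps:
Z = 1108 (Z = 11924 - 1*10816 = 11924 - 10816 = 1108)
√(Z + U(-84, -107)) = √(1108 - 138) = √970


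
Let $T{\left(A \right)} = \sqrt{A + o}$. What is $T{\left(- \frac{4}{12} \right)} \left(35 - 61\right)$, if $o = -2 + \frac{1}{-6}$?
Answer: $- 13 i \sqrt{10} \approx - 41.11 i$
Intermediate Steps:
$o = - \frac{13}{6}$ ($o = -2 - \frac{1}{6} = - \frac{13}{6} \approx -2.1667$)
$T{\left(A \right)} = \sqrt{- \frac{13}{6} + A}$ ($T{\left(A \right)} = \sqrt{A - \frac{13}{6}} = \sqrt{- \frac{13}{6} + A}$)
$T{\left(- \frac{4}{12} \right)} \left(35 - 61\right) = \frac{\sqrt{-78 + 36 \left(- \frac{4}{12}\right)}}{6} \left(35 - 61\right) = \frac{\sqrt{-78 + 36 \left(\left(-4\right) \frac{1}{12}\right)}}{6} \left(-26\right) = \frac{\sqrt{-78 + 36 \left(- \frac{1}{3}\right)}}{6} \left(-26\right) = \frac{\sqrt{-78 - 12}}{6} \left(-26\right) = \frac{\sqrt{-90}}{6} \left(-26\right) = \frac{3 i \sqrt{10}}{6} \left(-26\right) = \frac{i \sqrt{10}}{2} \left(-26\right) = - 13 i \sqrt{10}$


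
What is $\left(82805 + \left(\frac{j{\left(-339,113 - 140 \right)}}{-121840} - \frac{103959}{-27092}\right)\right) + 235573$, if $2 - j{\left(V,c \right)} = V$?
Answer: $\frac{262735796078507}{825222320} \approx 3.1838 \cdot 10^{5}$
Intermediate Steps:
$j{\left(V,c \right)} = 2 - V$
$\left(82805 + \left(\frac{j{\left(-339,113 - 140 \right)}}{-121840} - \frac{103959}{-27092}\right)\right) + 235573 = \left(82805 + \left(\frac{2 - -339}{-121840} - \frac{103959}{-27092}\right)\right) + 235573 = \left(82805 + \left(\left(2 + 339\right) \left(- \frac{1}{121840}\right) - - \frac{103959}{27092}\right)\right) + 235573 = \left(82805 + \left(341 \left(- \frac{1}{121840}\right) + \frac{103959}{27092}\right)\right) + 235573 = \left(82805 + \left(- \frac{341}{121840} + \frac{103959}{27092}\right)\right) + 235573 = \left(82805 + \frac{3164281547}{825222320}\right) + 235573 = \frac{68335698489147}{825222320} + 235573 = \frac{262735796078507}{825222320}$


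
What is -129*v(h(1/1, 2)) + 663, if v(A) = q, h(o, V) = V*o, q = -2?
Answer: 921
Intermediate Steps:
v(A) = -2
-129*v(h(1/1, 2)) + 663 = -129*(-2) + 663 = 258 + 663 = 921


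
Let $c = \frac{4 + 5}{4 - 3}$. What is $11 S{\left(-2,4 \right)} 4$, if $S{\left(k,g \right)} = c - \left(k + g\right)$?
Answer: $308$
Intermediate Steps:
$c = 9$ ($c = \frac{9}{1} = 9 \cdot 1 = 9$)
$S{\left(k,g \right)} = 9 - g - k$ ($S{\left(k,g \right)} = 9 - \left(k + g\right) = 9 - \left(g + k\right) = 9 - g - k$)
$11 S{\left(-2,4 \right)} 4 = 11 \left(9 - 4 - -2\right) 4 = 11 \left(9 - 4 + 2\right) 4 = 11 \cdot 7 \cdot 4 = 77 \cdot 4 = 308$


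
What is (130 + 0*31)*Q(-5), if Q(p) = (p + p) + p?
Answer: -1950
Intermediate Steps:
Q(p) = 3*p (Q(p) = 2*p + p = 3*p)
(130 + 0*31)*Q(-5) = (130 + 0*31)*(3*(-5)) = (130 + 0)*(-15) = 130*(-15) = -1950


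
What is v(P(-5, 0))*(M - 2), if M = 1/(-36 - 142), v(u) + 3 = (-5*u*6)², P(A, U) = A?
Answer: -8031429/178 ≈ -45120.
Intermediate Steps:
v(u) = -3 + 900*u² (v(u) = -3 + (-5*u*6)² = -3 + (-30*u)² = -3 + 900*u²)
M = -1/178 (M = 1/(-178) = -1/178 ≈ -0.0056180)
v(P(-5, 0))*(M - 2) = (-3 + 900*(-5)²)*(-1/178 - 2) = (-3 + 900*25)*(-357/178) = (-3 + 22500)*(-357/178) = 22497*(-357/178) = -8031429/178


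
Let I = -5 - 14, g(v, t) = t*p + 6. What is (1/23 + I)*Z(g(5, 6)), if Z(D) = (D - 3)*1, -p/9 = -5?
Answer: -119028/23 ≈ -5175.1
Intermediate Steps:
p = 45 (p = -9*(-5) = 45)
g(v, t) = 6 + 45*t (g(v, t) = t*45 + 6 = 45*t + 6 = 6 + 45*t)
Z(D) = -3 + D (Z(D) = (-3 + D)*1 = -3 + D)
I = -19
(1/23 + I)*Z(g(5, 6)) = (1/23 - 19)*(-3 + (6 + 45*6)) = (1/23 - 19)*(-3 + (6 + 270)) = -436*(-3 + 276)/23 = -436/23*273 = -119028/23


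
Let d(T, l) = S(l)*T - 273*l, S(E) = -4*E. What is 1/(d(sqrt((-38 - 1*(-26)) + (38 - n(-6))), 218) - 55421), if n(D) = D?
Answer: -114935/13185721937 + 3488*sqrt(2)/13185721937 ≈ -8.3425e-6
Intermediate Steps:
d(T, l) = -273*l - 4*T*l (d(T, l) = (-4*l)*T - 273*l = -4*T*l - 273*l = -273*l - 4*T*l)
1/(d(sqrt((-38 - 1*(-26)) + (38 - n(-6))), 218) - 55421) = 1/(218*(-273 - 4*sqrt((-38 - 1*(-26)) + (38 - 1*(-6)))) - 55421) = 1/(218*(-273 - 4*sqrt((-38 + 26) + (38 + 6))) - 55421) = 1/(218*(-273 - 4*sqrt(-12 + 44)) - 55421) = 1/(218*(-273 - 16*sqrt(2)) - 55421) = 1/((-59514 - 3488*sqrt(2)) - 55421) = 1/(-114935 - 3488*sqrt(2))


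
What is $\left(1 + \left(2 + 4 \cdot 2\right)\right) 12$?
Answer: $132$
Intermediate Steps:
$\left(1 + \left(2 + 4 \cdot 2\right)\right) 12 = \left(1 + \left(2 + 8\right)\right) 12 = \left(1 + 10\right) 12 = 11 \cdot 12 = 132$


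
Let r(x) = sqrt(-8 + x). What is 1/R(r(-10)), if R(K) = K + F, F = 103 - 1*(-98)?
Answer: 67/13473 - I*sqrt(2)/13473 ≈ 0.0049729 - 0.00010497*I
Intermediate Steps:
F = 201 (F = 103 + 98 = 201)
R(K) = 201 + K (R(K) = K + 201 = 201 + K)
1/R(r(-10)) = 1/(201 + sqrt(-8 - 10)) = 1/(201 + sqrt(-18)) = 1/(201 + 3*I*sqrt(2))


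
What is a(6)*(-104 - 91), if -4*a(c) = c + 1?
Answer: 1365/4 ≈ 341.25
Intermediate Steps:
a(c) = -¼ - c/4 (a(c) = -(c + 1)/4 = -(1 + c)/4 = -¼ - c/4)
a(6)*(-104 - 91) = (-¼ - ¼*6)*(-104 - 91) = (-¼ - 3/2)*(-195) = -7/4*(-195) = 1365/4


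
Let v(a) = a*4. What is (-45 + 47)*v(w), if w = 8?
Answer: 64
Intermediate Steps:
v(a) = 4*a
(-45 + 47)*v(w) = (-45 + 47)*(4*8) = 2*32 = 64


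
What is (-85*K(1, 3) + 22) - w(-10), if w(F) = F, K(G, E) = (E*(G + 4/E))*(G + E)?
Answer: -2348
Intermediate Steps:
K(G, E) = E*(E + G)*(G + 4/E) (K(G, E) = (E*(G + 4/E))*(E + G) = E*(E + G)*(G + 4/E))
(-85*K(1, 3) + 22) - w(-10) = (-85*(4*3 + 4*1 + 3*1² + 1*3²) + 22) - 1*(-10) = (-85*(12 + 4 + 3*1 + 1*9) + 22) + 10 = (-85*(12 + 4 + 3 + 9) + 22) + 10 = (-85*28 + 22) + 10 = (-2380 + 22) + 10 = -2358 + 10 = -2348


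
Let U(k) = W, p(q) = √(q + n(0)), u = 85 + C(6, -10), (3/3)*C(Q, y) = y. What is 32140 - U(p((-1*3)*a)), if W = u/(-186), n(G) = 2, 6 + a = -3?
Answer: 1992705/62 ≈ 32140.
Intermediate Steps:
a = -9 (a = -6 - 3 = -9)
C(Q, y) = y
u = 75 (u = 85 - 10 = 75)
W = -25/62 (W = 75/(-186) = 75*(-1/186) = -25/62 ≈ -0.40323)
p(q) = √(2 + q) (p(q) = √(q + 2) = √(2 + q))
U(k) = -25/62
32140 - U(p((-1*3)*a)) = 32140 - 1*(-25/62) = 32140 + 25/62 = 1992705/62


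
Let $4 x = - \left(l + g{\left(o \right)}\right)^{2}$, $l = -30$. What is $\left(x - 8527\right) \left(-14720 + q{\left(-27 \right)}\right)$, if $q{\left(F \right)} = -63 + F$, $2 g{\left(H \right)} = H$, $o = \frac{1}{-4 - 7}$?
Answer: $\frac{125479154165}{968} \approx 1.2963 \cdot 10^{8}$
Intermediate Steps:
$o = - \frac{1}{11}$ ($o = \frac{1}{-11} = - \frac{1}{11} \approx -0.090909$)
$g{\left(H \right)} = \frac{H}{2}$
$x = - \frac{436921}{1936}$ ($x = \frac{\left(-1\right) \left(-30 + \frac{1}{2} \left(- \frac{1}{11}\right)\right)^{2}}{4} = \frac{\left(-1\right) \left(-30 - \frac{1}{22}\right)^{2}}{4} = \frac{\left(-1\right) \left(- \frac{661}{22}\right)^{2}}{4} = \frac{\left(-1\right) \frac{436921}{484}}{4} = \frac{1}{4} \left(- \frac{436921}{484}\right) = - \frac{436921}{1936} \approx -225.68$)
$\left(x - 8527\right) \left(-14720 + q{\left(-27 \right)}\right) = \left(- \frac{436921}{1936} - 8527\right) \left(-14720 - 90\right) = - \frac{16945193 \left(-14720 - 90\right)}{1936} = \left(- \frac{16945193}{1936}\right) \left(-14810\right) = \frac{125479154165}{968}$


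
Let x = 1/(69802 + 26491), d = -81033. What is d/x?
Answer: -7802910669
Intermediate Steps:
x = 1/96293 ≈ 1.0385e-5
d/x = -81033/1/96293 = -81033*96293 = -7802910669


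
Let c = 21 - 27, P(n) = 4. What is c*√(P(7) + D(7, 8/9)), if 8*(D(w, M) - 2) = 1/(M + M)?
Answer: -3*√1554/8 ≈ -14.783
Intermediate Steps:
D(w, M) = 2 + 1/(16*M) (D(w, M) = 2 + 1/(8*(M + M)) = 2 + 1/(8*((2*M))) = 2 + (1/(2*M))/8 = 2 + 1/(16*M))
c = -6
c*√(P(7) + D(7, 8/9)) = -6*√(4 + (2 + 1/(16*((8/9))))) = -6*√(4 + (2 + 1/(16*((8*(⅑)))))) = -6*√(4 + (2 + 1/(16*(8/9)))) = -6*√(4 + (2 + (1/16)*(9/8))) = -6*√(4 + (2 + 9/128)) = -6*√(4 + 265/128) = -3*√1554/8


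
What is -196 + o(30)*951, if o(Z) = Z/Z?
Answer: 755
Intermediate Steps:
o(Z) = 1
-196 + o(30)*951 = -196 + 1*951 = -196 + 951 = 755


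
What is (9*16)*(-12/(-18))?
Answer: 96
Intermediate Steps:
(9*16)*(-12/(-18)) = 144*(-12*(-1/18)) = 144*(⅔) = 96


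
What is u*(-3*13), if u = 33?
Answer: -1287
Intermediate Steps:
u*(-3*13) = 33*(-3*13) = 33*(-39) = -1287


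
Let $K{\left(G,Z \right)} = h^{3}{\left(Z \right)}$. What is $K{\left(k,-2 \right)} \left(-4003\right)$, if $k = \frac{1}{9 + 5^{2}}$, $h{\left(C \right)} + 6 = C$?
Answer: $2049536$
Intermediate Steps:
$h{\left(C \right)} = -6 + C$
$k = \frac{1}{34}$ ($k = \frac{1}{9 + 25} = \frac{1}{34} \approx 0.029412$)
$K{\left(G,Z \right)} = \left(-6 + Z\right)^{3}$
$K{\left(k,-2 \right)} \left(-4003\right) = \left(-6 - 2\right)^{3} \left(-4003\right) = \left(-8\right)^{3} \left(-4003\right) = \left(-512\right) \left(-4003\right) = 2049536$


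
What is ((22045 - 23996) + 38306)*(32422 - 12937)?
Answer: 708377175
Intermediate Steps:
((22045 - 23996) + 38306)*(32422 - 12937) = (-1951 + 38306)*19485 = 36355*19485 = 708377175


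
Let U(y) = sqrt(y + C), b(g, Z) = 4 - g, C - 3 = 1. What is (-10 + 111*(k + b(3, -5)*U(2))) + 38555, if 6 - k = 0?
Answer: 39211 + 111*sqrt(6) ≈ 39483.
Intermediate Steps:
C = 4 (C = 3 + 1 = 4)
k = 6 (k = 6 - 1*0 = 6 + 0 = 6)
U(y) = sqrt(4 + y) (U(y) = sqrt(y + 4) = sqrt(4 + y))
(-10 + 111*(k + b(3, -5)*U(2))) + 38555 = (-10 + 111*(6 + (4 - 1*3)*sqrt(4 + 2))) + 38555 = (-10 + 111*(6 + (4 - 3)*sqrt(6))) + 38555 = (-10 + 111*(6 + 1*sqrt(6))) + 38555 = (-10 + 111*(6 + sqrt(6))) + 38555 = (-10 + (666 + 111*sqrt(6))) + 38555 = (656 + 111*sqrt(6)) + 38555 = 39211 + 111*sqrt(6)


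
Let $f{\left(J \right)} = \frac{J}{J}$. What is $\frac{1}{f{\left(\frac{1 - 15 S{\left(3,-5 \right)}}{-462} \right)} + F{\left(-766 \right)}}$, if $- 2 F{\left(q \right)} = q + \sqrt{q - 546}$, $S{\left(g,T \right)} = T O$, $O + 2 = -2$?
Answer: $\frac{48}{18473} + \frac{i \sqrt{82}}{73892} \approx 0.0025984 + 0.00012255 i$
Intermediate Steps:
$O = -4$ ($O = -2 - 2 = -4$)
$S{\left(g,T \right)} = - 4 T$ ($S{\left(g,T \right)} = T \left(-4\right) = - 4 T$)
$F{\left(q \right)} = - \frac{q}{2} - \frac{\sqrt{-546 + q}}{2}$ ($F{\left(q \right)} = - \frac{q + \sqrt{q - 546}}{2} = - \frac{q + \sqrt{-546 + q}}{2} = - \frac{q}{2} - \frac{\sqrt{-546 + q}}{2}$)
$f{\left(J \right)} = 1$
$\frac{1}{f{\left(\frac{1 - 15 S{\left(3,-5 \right)}}{-462} \right)} + F{\left(-766 \right)}} = \frac{1}{1 - \left(-383 + \frac{\sqrt{-546 - 766}}{2}\right)} = \frac{1}{1 + \left(383 - \frac{\sqrt{-1312}}{2}\right)} = \frac{1}{1 + \left(383 - \frac{4 i \sqrt{82}}{2}\right)} = \frac{1}{1 + \left(383 - 2 i \sqrt{82}\right)} = \frac{1}{384 - 2 i \sqrt{82}}$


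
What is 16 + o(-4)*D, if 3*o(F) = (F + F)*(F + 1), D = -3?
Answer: -8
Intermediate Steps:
o(F) = 2*F*(1 + F)/3 (o(F) = ((F + F)*(F + 1))/3 = ((2*F)*(1 + F))/3 = (2*F*(1 + F))/3 = 2*F*(1 + F)/3)
16 + o(-4)*D = 16 + ((⅔)*(-4)*(1 - 4))*(-3) = 16 + ((⅔)*(-4)*(-3))*(-3) = 16 + 8*(-3) = 16 - 24 = -8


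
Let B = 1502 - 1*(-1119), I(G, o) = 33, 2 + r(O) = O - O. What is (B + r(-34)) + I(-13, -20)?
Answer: 2652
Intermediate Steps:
r(O) = -2 (r(O) = -2 + (O - O) = -2 + 0 = -2)
B = 2621 (B = 1502 + 1119 = 2621)
(B + r(-34)) + I(-13, -20) = (2621 - 2) + 33 = 2619 + 33 = 2652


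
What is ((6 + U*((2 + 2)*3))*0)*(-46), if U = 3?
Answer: 0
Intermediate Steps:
((6 + U*((2 + 2)*3))*0)*(-46) = ((6 + 3*((2 + 2)*3))*0)*(-46) = ((6 + 3*(4*3))*0)*(-46) = ((6 + 3*12)*0)*(-46) = ((6 + 36)*0)*(-46) = (42*0)*(-46) = 0*(-46) = 0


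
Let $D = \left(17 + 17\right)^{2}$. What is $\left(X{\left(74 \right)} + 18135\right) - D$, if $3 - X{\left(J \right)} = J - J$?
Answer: $16982$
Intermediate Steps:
$X{\left(J \right)} = 3$ ($X{\left(J \right)} = 3 - \left(J - J\right) = 3 - 0 = 3 + 0 = 3$)
$D = 1156$ ($D = 34^{2} = 1156$)
$\left(X{\left(74 \right)} + 18135\right) - D = \left(3 + 18135\right) - 1156 = 18138 - 1156 = 16982$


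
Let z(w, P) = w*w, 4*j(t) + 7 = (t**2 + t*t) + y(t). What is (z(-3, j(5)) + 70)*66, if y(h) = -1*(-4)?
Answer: 5214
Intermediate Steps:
y(h) = 4
j(t) = -3/4 + t**2/2 (j(t) = -7/4 + ((t**2 + t*t) + 4)/4 = -7/4 + ((t**2 + t**2) + 4)/4 = -7/4 + (2*t**2 + 4)/4 = -7/4 + (4 + 2*t**2)/4 = -7/4 + (1 + t**2/2) = -3/4 + t**2/2)
z(w, P) = w**2
(z(-3, j(5)) + 70)*66 = ((-3)**2 + 70)*66 = (9 + 70)*66 = 79*66 = 5214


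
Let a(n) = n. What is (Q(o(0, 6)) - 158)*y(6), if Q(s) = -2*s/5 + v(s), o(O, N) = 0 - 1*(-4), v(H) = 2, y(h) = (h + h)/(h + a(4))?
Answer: -4728/25 ≈ -189.12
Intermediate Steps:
y(h) = 2*h/(4 + h) (y(h) = (h + h)/(h + 4) = (2*h)/(4 + h) = 2*h/(4 + h))
o(O, N) = 4 (o(O, N) = 0 + 4 = 4)
Q(s) = 2 - 2*s/5 (Q(s) = -2*s/5 + 2 = 2 - 2*s/5)
(Q(o(0, 6)) - 158)*y(6) = ((2 - 2/5*4) - 158)*(2*6/(4 + 6)) = ((2 - 8/5) - 158)*(2*6/10) = (2/5 - 158)*(2*6*(1/10)) = -788/5*6/5 = -4728/25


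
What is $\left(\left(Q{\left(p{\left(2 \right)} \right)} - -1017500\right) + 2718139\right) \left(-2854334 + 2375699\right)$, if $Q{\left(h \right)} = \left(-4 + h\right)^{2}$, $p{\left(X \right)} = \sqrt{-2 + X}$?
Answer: $-1788015230925$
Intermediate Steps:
$\left(\left(Q{\left(p{\left(2 \right)} \right)} - -1017500\right) + 2718139\right) \left(-2854334 + 2375699\right) = \left(\left(\left(-4 + \sqrt{-2 + 2}\right)^{2} - -1017500\right) + 2718139\right) \left(-2854334 + 2375699\right) = \left(\left(\left(-4 + \sqrt{0}\right)^{2} + 1017500\right) + 2718139\right) \left(-478635\right) = \left(\left(\left(-4 + 0\right)^{2} + 1017500\right) + 2718139\right) \left(-478635\right) = \left(\left(\left(-4\right)^{2} + 1017500\right) + 2718139\right) \left(-478635\right) = \left(\left(16 + 1017500\right) + 2718139\right) \left(-478635\right) = \left(1017516 + 2718139\right) \left(-478635\right) = 3735655 \left(-478635\right) = -1788015230925$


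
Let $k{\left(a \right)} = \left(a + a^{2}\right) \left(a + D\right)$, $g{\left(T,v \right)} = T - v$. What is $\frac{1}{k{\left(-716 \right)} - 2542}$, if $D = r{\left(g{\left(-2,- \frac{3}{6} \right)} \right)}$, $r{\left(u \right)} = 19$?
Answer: $- \frac{1}{356824722} \approx -2.8025 \cdot 10^{-9}$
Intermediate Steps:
$D = 19$
$k{\left(a \right)} = \left(19 + a\right) \left(a + a^{2}\right)$ ($k{\left(a \right)} = \left(a + a^{2}\right) \left(a + 19\right) = \left(a + a^{2}\right) \left(19 + a\right) = \left(19 + a\right) \left(a + a^{2}\right)$)
$\frac{1}{k{\left(-716 \right)} - 2542} = \frac{1}{- 716 \left(19 + \left(-716\right)^{2} + 20 \left(-716\right)\right) - 2542} = \frac{1}{- 716 \left(19 + 512656 - 14320\right) - 2542} = \frac{1}{\left(-716\right) 498355 - 2542} = \frac{1}{-356822180 - 2542} = \frac{1}{-356824722} = - \frac{1}{356824722}$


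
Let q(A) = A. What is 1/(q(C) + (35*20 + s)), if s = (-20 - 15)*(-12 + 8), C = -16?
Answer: 1/824 ≈ 0.0012136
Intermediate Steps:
s = 140 (s = -35*(-4) = 140)
1/(q(C) + (35*20 + s)) = 1/(-16 + (35*20 + 140)) = 1/(-16 + (700 + 140)) = 1/(-16 + 840) = 1/824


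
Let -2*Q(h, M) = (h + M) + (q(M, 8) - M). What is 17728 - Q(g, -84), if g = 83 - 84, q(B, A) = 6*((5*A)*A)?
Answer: 37375/2 ≈ 18688.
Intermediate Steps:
q(B, A) = 30*A**2 (q(B, A) = 6*(5*A**2) = 30*A**2)
g = -1
Q(h, M) = -960 - h/2 (Q(h, M) = -((h + M) + (30*8**2 - M))/2 = -((M + h) + (30*64 - M))/2 = -((M + h) + (1920 - M))/2 = -(1920 + h)/2 = -960 - h/2)
17728 - Q(g, -84) = 17728 - (-960 - 1/2*(-1)) = 17728 - (-960 + 1/2) = 17728 - 1*(-1919/2) = 17728 + 1919/2 = 37375/2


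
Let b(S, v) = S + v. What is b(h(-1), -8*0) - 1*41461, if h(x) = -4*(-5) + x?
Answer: -41442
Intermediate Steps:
h(x) = 20 + x
b(h(-1), -8*0) - 1*41461 = ((20 - 1) - 8*0) - 1*41461 = (19 + 0) - 41461 = 19 - 41461 = -41442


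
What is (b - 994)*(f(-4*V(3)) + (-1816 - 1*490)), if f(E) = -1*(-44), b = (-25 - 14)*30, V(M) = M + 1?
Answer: 4894968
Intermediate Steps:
V(M) = 1 + M
b = -1170 (b = -39*30 = -1170)
f(E) = 44
(b - 994)*(f(-4*V(3)) + (-1816 - 1*490)) = (-1170 - 994)*(44 + (-1816 - 1*490)) = -2164*(44 + (-1816 - 490)) = -2164*(44 - 2306) = -2164*(-2262) = 4894968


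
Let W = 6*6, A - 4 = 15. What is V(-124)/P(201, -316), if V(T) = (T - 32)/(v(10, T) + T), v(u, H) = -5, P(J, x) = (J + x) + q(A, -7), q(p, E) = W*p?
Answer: 52/24467 ≈ 0.0021253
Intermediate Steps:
A = 19 (A = 4 + 15 = 19)
W = 36
q(p, E) = 36*p
P(J, x) = 684 + J + x (P(J, x) = (J + x) + 36*19 = (J + x) + 684 = 684 + J + x)
V(T) = (-32 + T)/(-5 + T) (V(T) = (T - 32)/(-5 + T) = (-32 + T)/(-5 + T))
V(-124)/P(201, -316) = ((-32 - 124)/(-5 - 124))/(684 + 201 - 316) = (-156/(-129))/569 = -1/129*(-156)*(1/569) = (52/43)*(1/569) = 52/24467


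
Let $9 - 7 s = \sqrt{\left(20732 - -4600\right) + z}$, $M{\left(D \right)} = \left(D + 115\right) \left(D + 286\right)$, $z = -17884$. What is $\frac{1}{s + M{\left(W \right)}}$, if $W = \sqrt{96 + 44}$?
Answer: $\frac{7}{231219 - 14 \sqrt{38} + 5614 \sqrt{35}} \approx 2.648 \cdot 10^{-5}$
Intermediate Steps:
$W = 2 \sqrt{35}$ ($W = \sqrt{140} = 2 \sqrt{35} \approx 11.832$)
$M{\left(D \right)} = \left(115 + D\right) \left(286 + D\right)$
$s = \frac{9}{7} - 2 \sqrt{38}$ ($s = \frac{9}{7} - \frac{\sqrt{\left(20732 - -4600\right) - 17884}}{7} = \frac{9}{7} - \frac{\sqrt{\left(20732 + 4600\right) - 17884}}{7} = \frac{9}{7} - \frac{\sqrt{25332 - 17884}}{7} = \frac{9}{7} - \frac{\sqrt{7448}}{7} = \frac{9}{7} - \frac{14 \sqrt{38}}{7} = \frac{9}{7} - 2 \sqrt{38} \approx -11.043$)
$\frac{1}{s + M{\left(W \right)}} = \frac{1}{\left(\frac{9}{7} - 2 \sqrt{38}\right) + \left(32890 + \left(2 \sqrt{35}\right)^{2} + 401 \cdot 2 \sqrt{35}\right)} = \frac{1}{\left(\frac{9}{7} - 2 \sqrt{38}\right) + \left(32890 + 140 + 802 \sqrt{35}\right)} = \frac{1}{\left(\frac{9}{7} - 2 \sqrt{38}\right) + \left(33030 + 802 \sqrt{35}\right)} = \frac{1}{\frac{231219}{7} - 2 \sqrt{38} + 802 \sqrt{35}}$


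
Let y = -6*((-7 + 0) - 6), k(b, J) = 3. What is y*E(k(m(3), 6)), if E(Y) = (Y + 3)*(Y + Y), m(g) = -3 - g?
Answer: 2808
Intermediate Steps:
y = 78 (y = -6*(-7 - 6) = -6*(-13) = 78)
E(Y) = 2*Y*(3 + Y) (E(Y) = (3 + Y)*(2*Y) = 2*Y*(3 + Y))
y*E(k(m(3), 6)) = 78*(2*3*(3 + 3)) = 78*(2*3*6) = 78*36 = 2808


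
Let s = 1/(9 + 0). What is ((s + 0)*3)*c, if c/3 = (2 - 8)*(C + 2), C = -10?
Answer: 48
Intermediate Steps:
s = ⅑ (s = 1/9 = ⅑ ≈ 0.11111)
c = 144 (c = 3*((2 - 8)*(-10 + 2)) = 3*(-6*(-8)) = 3*48 = 144)
((s + 0)*3)*c = ((⅑ + 0)*3)*144 = ((⅑)*3)*144 = (⅓)*144 = 48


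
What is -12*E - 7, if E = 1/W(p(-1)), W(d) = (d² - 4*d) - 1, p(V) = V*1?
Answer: -10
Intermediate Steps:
p(V) = V
W(d) = -1 + d² - 4*d
E = ¼ (E = 1/(-1 + (-1)² - 4*(-1)) = 1/(-1 + 1 + 4) = 1/4 = ¼ ≈ 0.25000)
-12*E - 7 = -12*¼ - 7 = -3 - 7 = -10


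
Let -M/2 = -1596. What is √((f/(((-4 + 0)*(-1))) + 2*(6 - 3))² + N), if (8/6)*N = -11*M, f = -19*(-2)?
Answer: 25*I*√167/2 ≈ 161.54*I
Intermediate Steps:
M = 3192 (M = -2*(-1596) = 3192)
f = 38
N = -26334 (N = 3*(-11*3192)/4 = (¾)*(-35112) = -26334)
√((f/(((-4 + 0)*(-1))) + 2*(6 - 3))² + N) = √((38/(((-4 + 0)*(-1))) + 2*(6 - 3))² - 26334) = √((38/((-4*(-1))) + 2*3)² - 26334) = √((38/4 + 6)² - 26334) = √((38*(¼) + 6)² - 26334) = √((19/2 + 6)² - 26334) = √((31/2)² - 26334) = √(961/4 - 26334) = √(-104375/4) = 25*I*√167/2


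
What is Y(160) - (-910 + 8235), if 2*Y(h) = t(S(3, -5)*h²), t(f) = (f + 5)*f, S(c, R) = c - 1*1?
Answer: 1310840675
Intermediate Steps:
S(c, R) = -1 + c (S(c, R) = c - 1 = -1 + c)
t(f) = f*(5 + f) (t(f) = (5 + f)*f = f*(5 + f))
Y(h) = h²*(5 + 2*h²) (Y(h) = (((-1 + 3)*h²)*(5 + (-1 + 3)*h²))/2 = ((2*h²)*(5 + 2*h²))/2 = (2*h²*(5 + 2*h²))/2 = h²*(5 + 2*h²))
Y(160) - (-910 + 8235) = 160²*(5 + 2*160²) - (-910 + 8235) = 25600*(5 + 2*25600) - 1*7325 = 25600*(5 + 51200) - 7325 = 25600*51205 - 7325 = 1310848000 - 7325 = 1310840675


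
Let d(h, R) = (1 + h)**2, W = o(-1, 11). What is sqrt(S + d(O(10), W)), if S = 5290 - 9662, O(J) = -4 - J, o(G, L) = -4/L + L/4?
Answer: 3*I*sqrt(467) ≈ 64.831*I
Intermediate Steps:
o(G, L) = -4/L + L/4 (o(G, L) = -4/L + L*(1/4) = -4/L + L/4)
W = 105/44 (W = -4/11 + (1/4)*11 = -4*1/11 + 11/4 = -4/11 + 11/4 = 105/44 ≈ 2.3864)
S = -4372
sqrt(S + d(O(10), W)) = sqrt(-4372 + (1 + (-4 - 1*10))**2) = sqrt(-4372 + (1 + (-4 - 10))**2) = sqrt(-4372 + (1 - 14)**2) = sqrt(-4372 + (-13)**2) = sqrt(-4372 + 169) = sqrt(-4203) = 3*I*sqrt(467)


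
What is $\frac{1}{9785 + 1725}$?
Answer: $\frac{1}{11510} \approx 8.6881 \cdot 10^{-5}$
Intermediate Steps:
$\frac{1}{9785 + 1725} = \frac{1}{11510}$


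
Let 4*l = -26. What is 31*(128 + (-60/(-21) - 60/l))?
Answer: 395188/91 ≈ 4342.7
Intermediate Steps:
l = -13/2 (l = (¼)*(-26) = -13/2 ≈ -6.5000)
31*(128 + (-60/(-21) - 60/l)) = 31*(128 + (-60/(-21) - 60/(-13/2))) = 31*(128 + (-60*(-1/21) - 60*(-2/13))) = 31*(128 + (20/7 + 120/13)) = 31*(128 + 1100/91) = 31*(12748/91) = 395188/91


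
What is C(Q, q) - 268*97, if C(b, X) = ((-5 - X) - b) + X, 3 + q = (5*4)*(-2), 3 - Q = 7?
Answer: -25997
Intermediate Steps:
Q = -4 (Q = 3 - 1*7 = 3 - 7 = -4)
q = -43 (q = -3 + (5*4)*(-2) = -3 + 20*(-2) = -3 - 40 = -43)
C(b, X) = -5 - b (C(b, X) = (-5 - X - b) + X = -5 - b)
C(Q, q) - 268*97 = (-5 - 1*(-4)) - 268*97 = (-5 + 4) - 25996 = -1 - 25996 = -25997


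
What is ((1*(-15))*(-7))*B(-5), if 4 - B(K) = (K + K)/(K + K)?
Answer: 315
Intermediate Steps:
B(K) = 3 (B(K) = 4 - (K + K)/(K + K) = 4 - 2*K/(2*K) = 4 - 2*K*1/(2*K) = 4 - 1*1 = 4 - 1 = 3)
((1*(-15))*(-7))*B(-5) = ((1*(-15))*(-7))*3 = -15*(-7)*3 = 105*3 = 315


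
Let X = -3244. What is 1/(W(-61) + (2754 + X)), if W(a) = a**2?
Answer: 1/3231 ≈ 0.00030950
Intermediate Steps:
1/(W(-61) + (2754 + X)) = 1/((-61)**2 + (2754 - 3244)) = 1/(3721 - 490) = 1/3231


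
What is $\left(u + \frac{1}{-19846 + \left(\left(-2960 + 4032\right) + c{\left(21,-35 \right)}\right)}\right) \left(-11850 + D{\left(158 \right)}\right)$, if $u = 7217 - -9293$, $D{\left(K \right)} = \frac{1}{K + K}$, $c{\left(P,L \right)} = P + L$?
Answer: $- \frac{1161536710713521}{5937008} \approx -1.9564 \cdot 10^{8}$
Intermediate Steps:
$c{\left(P,L \right)} = L + P$
$D{\left(K \right)} = \frac{1}{2 K}$
$u = 16510$ ($u = 7217 + 9293 = 16510$)
$\left(u + \frac{1}{-19846 + \left(\left(-2960 + 4032\right) + c{\left(21,-35 \right)}\right)}\right) \left(-11850 + D{\left(158 \right)}\right) = \left(16510 + \frac{1}{-19846 + \left(\left(-2960 + 4032\right) + \left(-35 + 21\right)\right)}\right) \left(-11850 + \frac{1}{2 \cdot 158}\right) = \left(16510 + \frac{1}{-19846 + \left(1072 - 14\right)}\right) \left(-11850 + \frac{1}{2} \cdot \frac{1}{158}\right) = \left(16510 + \frac{1}{-19846 + 1058}\right) \left(-11850 + \frac{1}{316}\right) = \left(16510 + \frac{1}{-18788}\right) \left(- \frac{3744599}{316}\right) = \left(16510 - \frac{1}{18788}\right) \left(- \frac{3744599}{316}\right) = \frac{310189879}{18788} \left(- \frac{3744599}{316}\right) = - \frac{1161536710713521}{5937008}$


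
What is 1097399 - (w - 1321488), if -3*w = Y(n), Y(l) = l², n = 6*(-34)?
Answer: 2432759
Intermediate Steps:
n = -204
w = -13872 (w = -⅓*(-204)² = -⅓*41616 = -13872)
1097399 - (w - 1321488) = 1097399 - (-13872 - 1321488) = 1097399 - 1*(-1335360) = 1097399 + 1335360 = 2432759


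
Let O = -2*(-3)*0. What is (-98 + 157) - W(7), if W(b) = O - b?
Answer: 66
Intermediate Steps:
O = 0 (O = 6*0 = 0)
W(b) = -b (W(b) = 0 - b = -b)
(-98 + 157) - W(7) = (-98 + 157) - (-1)*7 = 59 - 1*(-7) = 59 + 7 = 66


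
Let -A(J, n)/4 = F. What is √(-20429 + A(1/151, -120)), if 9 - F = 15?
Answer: I*√20405 ≈ 142.85*I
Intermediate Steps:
F = -6 (F = 9 - 1*15 = 9 - 15 = -6)
A(J, n) = 24 (A(J, n) = -4*(-6) = 24)
√(-20429 + A(1/151, -120)) = √(-20429 + 24) = √(-20405) = I*√20405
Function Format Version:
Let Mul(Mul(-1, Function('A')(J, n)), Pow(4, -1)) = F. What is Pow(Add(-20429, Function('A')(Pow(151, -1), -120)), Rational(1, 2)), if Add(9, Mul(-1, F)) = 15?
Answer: Mul(I, Pow(20405, Rational(1, 2))) ≈ Mul(142.85, I)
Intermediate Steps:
F = -6 (F = Add(9, Mul(-1, 15)) = Add(9, -15) = -6)
Function('A')(J, n) = 24 (Function('A')(J, n) = Mul(-4, -6) = 24)
Pow(Add(-20429, Function('A')(Pow(151, -1), -120)), Rational(1, 2)) = Pow(Add(-20429, 24), Rational(1, 2)) = Pow(-20405, Rational(1, 2)) = Mul(I, Pow(20405, Rational(1, 2)))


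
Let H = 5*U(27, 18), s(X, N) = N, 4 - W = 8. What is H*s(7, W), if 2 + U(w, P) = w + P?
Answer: -860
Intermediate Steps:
W = -4 (W = 4 - 1*8 = 4 - 8 = -4)
U(w, P) = -2 + P + w (U(w, P) = -2 + (w + P) = -2 + (P + w) = -2 + P + w)
H = 215 (H = 5*(-2 + 18 + 27) = 5*43 = 215)
H*s(7, W) = 215*(-4) = -860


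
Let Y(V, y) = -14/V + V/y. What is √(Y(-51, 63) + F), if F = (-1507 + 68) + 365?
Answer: I*√136948413/357 ≈ 32.78*I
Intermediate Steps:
F = -1074 (F = -1439 + 365 = -1074)
√(Y(-51, 63) + F) = √((-14/(-51) - 51/63) - 1074) = √((-14*(-1/51) - 51*1/63) - 1074) = √((14/51 - 17/21) - 1074) = √(-191/357 - 1074) = √(-383609/357) = I*√136948413/357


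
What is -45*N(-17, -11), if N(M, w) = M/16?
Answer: 765/16 ≈ 47.813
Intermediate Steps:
N(M, w) = M/16 (N(M, w) = M*(1/16) = M/16)
-45*N(-17, -11) = -45*(-17)/16 = -45*(-17/16) = 765/16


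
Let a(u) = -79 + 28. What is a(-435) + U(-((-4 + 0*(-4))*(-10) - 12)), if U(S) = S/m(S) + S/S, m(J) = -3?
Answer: -122/3 ≈ -40.667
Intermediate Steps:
a(u) = -51
U(S) = 1 - S/3 (U(S) = S/(-3) + S/S = S*(-1/3) + 1 = -S/3 + 1 = 1 - S/3)
a(-435) + U(-((-4 + 0*(-4))*(-10) - 12)) = -51 + (1 - (-1)*((-4 + 0*(-4))*(-10) - 12)/3) = -51 + (1 - (-1)*((-4 + 0)*(-10) - 12)/3) = -51 + (1 - (-1)*(-4*(-10) - 12)/3) = -51 + (1 - (-1)*(40 - 12)/3) = -51 + (1 - (-1)*28/3) = -51 + (1 - 1/3*(-28)) = -51 + (1 + 28/3) = -51 + 31/3 = -122/3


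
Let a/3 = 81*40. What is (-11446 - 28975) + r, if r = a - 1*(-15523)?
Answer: -15178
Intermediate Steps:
a = 9720 (a = 3*(81*40) = 3*3240 = 9720)
r = 25243 (r = 9720 - 1*(-15523) = 9720 + 15523 = 25243)
(-11446 - 28975) + r = (-11446 - 28975) + 25243 = -40421 + 25243 = -15178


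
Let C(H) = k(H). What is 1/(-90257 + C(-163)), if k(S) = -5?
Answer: -1/90262 ≈ -1.1079e-5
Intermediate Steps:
C(H) = -5
1/(-90257 + C(-163)) = 1/(-90257 - 5) = 1/(-90262) = -1/90262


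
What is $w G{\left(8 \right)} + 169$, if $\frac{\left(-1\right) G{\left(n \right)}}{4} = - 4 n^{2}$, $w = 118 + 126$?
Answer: $250025$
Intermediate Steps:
$w = 244$
$G{\left(n \right)} = 16 n^{2}$ ($G{\left(n \right)} = - 4 \left(- 4 n^{2}\right) = 16 n^{2}$)
$w G{\left(8 \right)} + 169 = 244 \cdot 16 \cdot 8^{2} + 169 = 244 \cdot 16 \cdot 64 + 169 = 244 \cdot 1024 + 169 = 249856 + 169 = 250025$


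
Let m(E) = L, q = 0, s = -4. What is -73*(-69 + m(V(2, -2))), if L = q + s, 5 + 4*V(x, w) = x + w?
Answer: 5329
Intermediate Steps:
V(x, w) = -5/4 + w/4 + x/4 (V(x, w) = -5/4 + (x + w)/4 = -5/4 + (w + x)/4 = -5/4 + (w/4 + x/4) = -5/4 + w/4 + x/4)
L = -4 (L = 0 - 4 = -4)
m(E) = -4
-73*(-69 + m(V(2, -2))) = -73*(-69 - 4) = -73*(-73) = 5329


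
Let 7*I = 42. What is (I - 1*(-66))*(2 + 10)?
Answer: 864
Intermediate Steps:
I = 6 (I = (1/7)*42 = 6)
(I - 1*(-66))*(2 + 10) = (6 - 1*(-66))*(2 + 10) = (6 + 66)*12 = 72*12 = 864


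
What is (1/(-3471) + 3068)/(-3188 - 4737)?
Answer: -10649027/27507675 ≈ -0.38713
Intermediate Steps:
(1/(-3471) + 3068)/(-3188 - 4737) = (-1/3471 + 3068)/(-7925) = (10649027/3471)*(-1/7925) = -10649027/27507675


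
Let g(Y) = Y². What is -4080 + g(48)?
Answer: -1776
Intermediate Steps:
-4080 + g(48) = -4080 + 48² = -4080 + 2304 = -1776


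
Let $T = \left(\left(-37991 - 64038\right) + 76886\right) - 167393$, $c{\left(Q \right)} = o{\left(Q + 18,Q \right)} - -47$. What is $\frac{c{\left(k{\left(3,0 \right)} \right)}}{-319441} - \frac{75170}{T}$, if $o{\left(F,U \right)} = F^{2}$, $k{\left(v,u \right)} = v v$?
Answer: $\frac{11931486017}{30751946188} \approx 0.38799$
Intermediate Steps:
$k{\left(v,u \right)} = v^{2}$
$c{\left(Q \right)} = 47 + \left(18 + Q\right)^{2}$ ($c{\left(Q \right)} = \left(Q + 18\right)^{2} - -47 = \left(18 + Q\right)^{2} + 47 = 47 + \left(18 + Q\right)^{2}$)
$T = -192536$ ($T = \left(-102029 + 76886\right) - 167393 = -25143 - 167393 = -192536$)
$\frac{c{\left(k{\left(3,0 \right)} \right)}}{-319441} - \frac{75170}{T} = \frac{47 + \left(18 + 3^{2}\right)^{2}}{-319441} - \frac{75170}{-192536} = \left(47 + \left(18 + 9\right)^{2}\right) \left(- \frac{1}{319441}\right) - - \frac{37585}{96268} = \left(47 + 27^{2}\right) \left(- \frac{1}{319441}\right) + \frac{37585}{96268} = \left(47 + 729\right) \left(- \frac{1}{319441}\right) + \frac{37585}{96268} = 776 \left(- \frac{1}{319441}\right) + \frac{37585}{96268} = - \frac{776}{319441} + \frac{37585}{96268} = \frac{11931486017}{30751946188}$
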